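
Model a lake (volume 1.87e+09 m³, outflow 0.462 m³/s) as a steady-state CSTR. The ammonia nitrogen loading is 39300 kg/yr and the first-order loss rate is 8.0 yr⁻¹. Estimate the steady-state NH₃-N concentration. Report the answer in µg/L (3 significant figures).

Outflow Q = 0.462 m³/s × 3.156e+07 s/yr = 1.458e+07 m³/yr.
Steady-state CSTR mass balance: W = Q·C + k·V·C, so C = W/(Q + kV).
Q + kV = 1.458e+07 + 8.0·1.87e+09 = 1.497e+10 m³/yr.
C = 39300/1.497e+10 = 2.624e-06 kg/m³ = 0.002624 mg/L = 2.624 µg/L.

2.62 µg/L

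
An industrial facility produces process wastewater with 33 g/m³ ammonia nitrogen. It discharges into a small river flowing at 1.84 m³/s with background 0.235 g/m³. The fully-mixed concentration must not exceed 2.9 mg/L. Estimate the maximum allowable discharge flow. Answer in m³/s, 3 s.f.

0.163 m³/s

Mass balance at complete mixing: C_std·(Q_w + Q_r) = Q_w·C_e + Q_r·C_b.
Rearranging, Q_w = Q_r·(C_std − C_b)/(C_e − C_std) = 1.84·(2.9 − 0.235) / (33 − 2.9) = 0.1629 m³/s.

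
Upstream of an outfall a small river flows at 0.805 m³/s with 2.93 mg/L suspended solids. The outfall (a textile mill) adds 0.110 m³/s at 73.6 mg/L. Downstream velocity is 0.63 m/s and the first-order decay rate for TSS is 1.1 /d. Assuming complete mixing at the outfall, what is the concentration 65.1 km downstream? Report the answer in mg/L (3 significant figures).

3.07 mg/L

After complete mixing, C₀ = (0.11·73.6 + 0.805·2.93) / 0.915 = 11.43 mg/L.
Travel time t = 6.51e+04 m / 0.63 m/s = 1.033e+05 s = 1.196 d.
C = 11.43·exp(−1.1·1.196) = 11.43·0.2683 = 3.066 mg/L.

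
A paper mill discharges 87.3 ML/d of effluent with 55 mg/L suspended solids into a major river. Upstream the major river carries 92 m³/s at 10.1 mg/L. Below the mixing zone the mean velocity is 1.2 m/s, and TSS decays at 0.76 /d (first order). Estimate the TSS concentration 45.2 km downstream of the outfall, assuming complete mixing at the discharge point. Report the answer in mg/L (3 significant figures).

7.60 mg/L

87.3 ML/d = 1.01 m³/s.
After complete mixing, C₀ = (1.01·55 + 92·10.1) / 93.01 = 10.59 mg/L.
Travel time t = 4.52e+04 m / 1.2 m/s = 3.767e+04 s = 0.436 d.
C = 10.59·exp(−0.76·0.436) = 10.59·0.718 = 7.602 mg/L.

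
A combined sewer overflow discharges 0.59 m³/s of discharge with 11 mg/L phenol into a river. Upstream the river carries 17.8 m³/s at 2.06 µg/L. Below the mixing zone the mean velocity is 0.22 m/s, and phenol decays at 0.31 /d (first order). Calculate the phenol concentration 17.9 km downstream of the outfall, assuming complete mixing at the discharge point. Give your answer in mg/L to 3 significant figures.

2.06 µg/L = 0.00206 mg/L.
After complete mixing, C₀ = (0.59·11 + 17.8·0.00206) / 18.39 = 0.3549 mg/L.
Travel time t = 1.79e+04 m / 0.22 m/s = 8.136e+04 s = 0.9417 d.
C = 0.3549·exp(−0.31·0.9417) = 0.3549·0.7468 = 0.265 mg/L.

0.265 mg/L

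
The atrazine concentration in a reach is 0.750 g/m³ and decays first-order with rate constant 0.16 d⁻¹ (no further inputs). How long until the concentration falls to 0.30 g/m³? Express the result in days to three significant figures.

t = ln(C₀/C)/k = ln(0.750/0.30)/0.16 = 0.9163/0.16 = 5.727 d.

5.73 d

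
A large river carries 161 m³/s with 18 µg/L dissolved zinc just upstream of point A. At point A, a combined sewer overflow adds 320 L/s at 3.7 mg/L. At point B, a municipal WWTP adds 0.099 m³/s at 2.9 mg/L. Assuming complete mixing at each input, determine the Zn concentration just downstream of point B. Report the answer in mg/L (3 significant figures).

18 µg/L = 0.018 mg/L.
320 L/s = 0.32 m³/s.
After input A: C = (161·0.018 + 0.32·3.7) / 161.3 = 0.0253 mg/L.
After input B: C = (161.3·0.0253 + 0.099·2.9) / 161.4 = 0.02707 mg/L.

0.0271 mg/L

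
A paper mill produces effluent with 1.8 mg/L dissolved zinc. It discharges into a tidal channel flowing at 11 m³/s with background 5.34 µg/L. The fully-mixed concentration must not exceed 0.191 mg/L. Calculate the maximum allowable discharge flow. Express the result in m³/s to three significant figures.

1.27 m³/s

5.34 µg/L = 0.00534 mg/L.
Mass balance at complete mixing: C_std·(Q_w + Q_r) = Q_w·C_e + Q_r·C_b.
Rearranging, Q_w = Q_r·(C_std − C_b)/(C_e − C_std) = 11·(0.191 − 0.00534) / (1.8 − 0.191) = 1.269 m³/s.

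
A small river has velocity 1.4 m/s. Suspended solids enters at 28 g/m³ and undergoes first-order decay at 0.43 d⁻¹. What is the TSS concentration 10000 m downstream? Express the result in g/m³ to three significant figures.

27.0 g/m³

Travel time t = 10000 m / 1.4 m/s = 1e+04/1.4 = 7143 s = 0.08267 d.
First-order decay: C = 28·exp(−0.43·0.08267) = 28·0.9651 = 27.02 g/m³.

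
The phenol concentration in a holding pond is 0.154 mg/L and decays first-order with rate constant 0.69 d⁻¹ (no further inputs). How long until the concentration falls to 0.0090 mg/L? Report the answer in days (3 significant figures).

t = ln(C₀/C)/k = ln(0.154/0.0090)/0.69 = 2.84/0.69 = 4.116 d.

4.12 d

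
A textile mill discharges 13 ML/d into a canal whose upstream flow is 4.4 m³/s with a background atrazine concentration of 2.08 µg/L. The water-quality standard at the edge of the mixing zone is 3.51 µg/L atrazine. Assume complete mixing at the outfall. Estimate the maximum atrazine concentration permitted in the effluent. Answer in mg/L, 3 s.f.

13 ML/d = 0.1505 m³/s.
2.08 µg/L = 0.00208 mg/L.
3.51 µg/L = 0.00351 mg/L.
Mass balance: 0.00351·4.55 = 0.1505·Cₑ + 4.4·0.00208.
Cₑ = (0.01597 − 0.009152) / 0.1505 = 0.04533 mg/L.

0.0453 mg/L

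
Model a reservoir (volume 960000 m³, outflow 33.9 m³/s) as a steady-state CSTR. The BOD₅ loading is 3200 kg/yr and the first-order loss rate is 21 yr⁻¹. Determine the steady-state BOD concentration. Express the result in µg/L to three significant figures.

Outflow Q = 33.9 m³/s × 3.156e+07 s/yr = 1.07e+09 m³/yr.
Steady-state CSTR mass balance: W = Q·C + k·V·C, so C = W/(Q + kV).
Q + kV = 1.07e+09 + 21·960000 = 1.09e+09 m³/yr.
C = 3200/1.09e+09 = 2.936e-06 kg/m³ = 0.002936 mg/L = 2.936 µg/L.

2.94 µg/L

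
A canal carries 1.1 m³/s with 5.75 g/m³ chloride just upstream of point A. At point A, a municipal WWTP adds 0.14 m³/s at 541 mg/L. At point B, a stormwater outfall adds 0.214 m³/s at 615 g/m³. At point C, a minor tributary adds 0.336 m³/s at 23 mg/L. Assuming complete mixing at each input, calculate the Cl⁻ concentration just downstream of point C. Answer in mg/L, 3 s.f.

124 mg/L

After input A: C = (1.1·5.75 + 0.14·541) / 1.24 = 66.18 mg/L.
After input B: C = (1.24·66.18 + 0.214·615) / 1.454 = 147 mg/L.
After input C: C = (1.454·147 + 0.336·23) / 1.79 = 123.7 mg/L.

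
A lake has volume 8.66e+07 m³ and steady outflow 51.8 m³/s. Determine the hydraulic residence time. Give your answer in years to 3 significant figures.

0.0530 yr

Q = 51.8 m³/s × 3.156e+07 s/yr = 1.635e+09 m³/yr.
Hydraulic residence time τ = V/Q = 8.66e+07/1.635e+09 = 0.05298 yr.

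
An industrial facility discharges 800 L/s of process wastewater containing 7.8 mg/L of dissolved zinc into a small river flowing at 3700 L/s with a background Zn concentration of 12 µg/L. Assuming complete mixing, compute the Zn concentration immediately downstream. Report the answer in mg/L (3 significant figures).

800 L/s = 0.8 m³/s.
3700 L/s = 3.7 m³/s.
12 µg/L = 0.012 mg/L.
By mass balance at complete mixing, C = (0.8·7.8 + 3.7·0.012) / (0.8 + 3.7) = 6.284/4.5 = 1.397 mg/L.

1.40 mg/L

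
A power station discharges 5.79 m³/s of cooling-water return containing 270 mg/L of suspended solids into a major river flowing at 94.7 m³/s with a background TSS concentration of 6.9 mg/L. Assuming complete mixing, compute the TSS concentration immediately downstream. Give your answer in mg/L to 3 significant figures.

22.1 mg/L

Conservation of mass across the mixing zone: C = (5.79·270 + 94.7·6.9) / (5.79 + 94.7) = 2217/100.5 = 22.06 mg/L.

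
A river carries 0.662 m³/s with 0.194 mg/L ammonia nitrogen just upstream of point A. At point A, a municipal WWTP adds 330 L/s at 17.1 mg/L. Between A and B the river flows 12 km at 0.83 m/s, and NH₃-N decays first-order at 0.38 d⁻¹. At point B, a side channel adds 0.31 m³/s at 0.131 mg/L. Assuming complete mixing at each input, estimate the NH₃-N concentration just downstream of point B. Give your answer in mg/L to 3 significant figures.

4.19 mg/L

330 L/s = 0.33 m³/s.
After input A: C = (0.662·0.194 + 0.33·17.1) / 0.992 = 5.818 mg/L.
Over the 12 km reach to input B (t = 1.446e+04 s = 0.1673 d), decay gives C = 5.818·exp(−0.38·0.1673) = 5.46 mg/L.
After input B: C = (0.992·5.46 + 0.31·0.131) / 1.302 = 4.191 mg/L.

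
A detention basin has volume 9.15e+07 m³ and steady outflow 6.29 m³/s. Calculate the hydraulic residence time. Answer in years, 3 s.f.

Q = 6.29 m³/s × 3.156e+07 s/yr = 1.985e+08 m³/yr.
Hydraulic residence time τ = V/Q = 9.15e+07/1.985e+08 = 0.461 yr.

0.461 yr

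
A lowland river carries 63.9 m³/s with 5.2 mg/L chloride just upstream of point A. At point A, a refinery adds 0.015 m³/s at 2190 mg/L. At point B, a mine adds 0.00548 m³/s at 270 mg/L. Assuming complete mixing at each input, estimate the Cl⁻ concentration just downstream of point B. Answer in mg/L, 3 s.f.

5.74 mg/L

After input A: C = (63.9·5.2 + 0.015·2190) / 63.91 = 5.713 mg/L.
After input B: C = (63.91·5.713 + 0.00548·270) / 63.92 = 5.735 mg/L.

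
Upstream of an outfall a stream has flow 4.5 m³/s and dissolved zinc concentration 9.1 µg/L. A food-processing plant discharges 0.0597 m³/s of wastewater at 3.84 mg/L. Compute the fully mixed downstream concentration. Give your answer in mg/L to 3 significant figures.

9.1 µg/L = 0.0091 mg/L.
Flow-weighted mixing gives C = (0.0597·3.84 + 4.5·0.0091) / (0.0597 + 4.5) = 0.2702/4.56 = 0.05926 mg/L.

0.0593 mg/L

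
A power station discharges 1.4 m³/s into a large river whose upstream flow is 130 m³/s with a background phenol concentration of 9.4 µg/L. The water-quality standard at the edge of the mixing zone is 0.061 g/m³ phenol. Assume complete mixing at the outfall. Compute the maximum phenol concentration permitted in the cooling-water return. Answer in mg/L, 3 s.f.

9.4 µg/L = 0.0094 mg/L.
Mass balance: 0.061·131.4 = 1.4·Cₑ + 130·0.0094.
Cₑ = (8.015 − 1.222) / 1.4 = 4.852 mg/L.

4.85 mg/L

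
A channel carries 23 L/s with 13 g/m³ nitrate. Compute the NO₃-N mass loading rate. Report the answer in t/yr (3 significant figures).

23 L/s = 0.023 m³/s.
Mass flux = Q·C = 0.023 m³/s × 13 g/m³ = 0.299 g/s.
= 0.299 g/s × 31.56 = 9.436 t/yr.

9.44 t/yr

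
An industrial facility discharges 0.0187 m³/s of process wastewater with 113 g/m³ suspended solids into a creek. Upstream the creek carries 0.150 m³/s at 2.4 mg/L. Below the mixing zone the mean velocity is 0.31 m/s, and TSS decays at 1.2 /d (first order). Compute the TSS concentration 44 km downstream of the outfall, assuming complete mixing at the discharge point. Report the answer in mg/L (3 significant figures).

After complete mixing, C₀ = (0.0187·113 + 0.15·2.4) / 0.1687 = 14.66 mg/L.
Travel time t = 4.4e+04 m / 0.31 m/s = 1.419e+05 s = 1.643 d.
C = 14.66·exp(−1.2·1.643) = 14.66·0.1393 = 2.042 mg/L.

2.04 mg/L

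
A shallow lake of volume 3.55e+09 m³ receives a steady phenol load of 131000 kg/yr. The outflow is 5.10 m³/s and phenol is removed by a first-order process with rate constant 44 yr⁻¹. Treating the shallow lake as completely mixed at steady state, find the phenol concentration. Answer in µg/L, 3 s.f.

0.838 µg/L

Outflow Q = 5.10 m³/s × 3.156e+07 s/yr = 1.609e+08 m³/yr.
Steady-state CSTR mass balance: W = Q·C + k·V·C, so C = W/(Q + kV).
Q + kV = 1.609e+08 + 44·3.55e+09 = 1.564e+11 m³/yr.
C = 131000/1.564e+11 = 8.378e-07 kg/m³ = 0.0008378 mg/L = 0.8378 µg/L.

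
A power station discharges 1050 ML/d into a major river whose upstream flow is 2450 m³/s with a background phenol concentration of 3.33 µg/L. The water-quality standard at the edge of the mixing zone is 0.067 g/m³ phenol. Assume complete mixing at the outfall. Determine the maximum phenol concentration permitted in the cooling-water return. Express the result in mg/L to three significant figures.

12.9 mg/L

1050 ML/d = 12.15 m³/s.
3.33 µg/L = 0.00333 mg/L.
Mass balance: 0.067·2462 = 12.15·Cₑ + 2450·0.00333.
Cₑ = (165 − 8.159) / 12.15 = 12.9 mg/L.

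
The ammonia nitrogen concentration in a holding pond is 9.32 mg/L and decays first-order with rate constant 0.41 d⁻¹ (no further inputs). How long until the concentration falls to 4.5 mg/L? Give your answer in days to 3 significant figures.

1.78 d

t = ln(C₀/C)/k = ln(9.32/4.5)/0.41 = 0.7281/0.41 = 1.776 d.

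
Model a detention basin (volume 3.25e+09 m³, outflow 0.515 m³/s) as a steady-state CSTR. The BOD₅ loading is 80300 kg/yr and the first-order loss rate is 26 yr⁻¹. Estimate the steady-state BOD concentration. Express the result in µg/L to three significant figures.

0.950 µg/L

Outflow Q = 0.515 m³/s × 3.156e+07 s/yr = 1.625e+07 m³/yr.
Steady-state CSTR mass balance: W = Q·C + k·V·C, so C = W/(Q + kV).
Q + kV = 1.625e+07 + 26·3.25e+09 = 8.452e+10 m³/yr.
C = 80300/8.452e+10 = 9.501e-07 kg/m³ = 0.0009501 mg/L = 0.9501 µg/L.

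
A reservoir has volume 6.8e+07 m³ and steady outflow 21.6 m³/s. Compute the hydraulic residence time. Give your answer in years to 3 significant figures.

Q = 21.6 m³/s × 3.156e+07 s/yr = 6.816e+08 m³/yr.
Hydraulic residence time τ = V/Q = 6.8e+07/6.816e+08 = 0.09976 yr.

0.0998 yr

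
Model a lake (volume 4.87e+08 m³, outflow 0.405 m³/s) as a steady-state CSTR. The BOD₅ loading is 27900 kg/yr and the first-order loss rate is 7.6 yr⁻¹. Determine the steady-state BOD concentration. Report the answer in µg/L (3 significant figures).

7.51 µg/L

Outflow Q = 0.405 m³/s × 3.156e+07 s/yr = 1.278e+07 m³/yr.
Steady-state CSTR mass balance: W = Q·C + k·V·C, so C = W/(Q + kV).
Q + kV = 1.278e+07 + 7.6·4.87e+08 = 3.714e+09 m³/yr.
C = 27900/3.714e+09 = 7.512e-06 kg/m³ = 0.007512 mg/L = 7.512 µg/L.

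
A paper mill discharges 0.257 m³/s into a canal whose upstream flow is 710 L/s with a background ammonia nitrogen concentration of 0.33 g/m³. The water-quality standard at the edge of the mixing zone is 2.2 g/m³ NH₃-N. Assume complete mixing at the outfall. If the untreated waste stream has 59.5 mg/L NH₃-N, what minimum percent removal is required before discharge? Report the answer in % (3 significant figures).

87.6 %

710 L/s = 0.71 m³/s.
Mass balance: 2.2·0.967 = 0.257·Cₑ + 0.71·0.33.
Cₑ = (2.127 − 0.2343) / 0.257 = 7.366 mg/L.
Required removal = 1 − 7.366/59.5 = 87.62 %.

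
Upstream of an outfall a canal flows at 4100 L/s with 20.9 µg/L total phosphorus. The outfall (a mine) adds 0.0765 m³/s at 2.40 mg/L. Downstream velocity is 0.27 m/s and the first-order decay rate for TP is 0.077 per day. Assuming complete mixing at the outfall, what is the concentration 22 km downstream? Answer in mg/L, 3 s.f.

4100 L/s = 4.1 m³/s.
20.9 µg/L = 0.0209 mg/L.
After complete mixing, C₀ = (0.0765·2.4 + 4.1·0.0209) / 4.176 = 0.06448 mg/L.
Travel time t = 2.2e+04 m / 0.27 m/s = 8.148e+04 s = 0.9431 d.
C = 0.06448·exp(−0.077·0.9431) = 0.06448·0.93 = 0.05996 mg/L.

0.0600 mg/L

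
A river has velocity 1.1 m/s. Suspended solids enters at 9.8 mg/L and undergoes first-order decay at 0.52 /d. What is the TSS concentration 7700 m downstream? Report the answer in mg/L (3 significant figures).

Travel time t = 7700 m / 1.1 m/s = 7700/1.1 = 7000 s = 0.08102 d.
First-order decay: C = 9.8·exp(−0.52·0.08102) = 9.8·0.9587 = 9.396 mg/L.

9.40 mg/L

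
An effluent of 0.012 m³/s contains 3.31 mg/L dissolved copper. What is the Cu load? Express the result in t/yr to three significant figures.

1.25 t/yr

Mass flux = Q·C = 0.012 m³/s × 3.31 g/m³ = 0.03972 g/s.
= 0.03972 g/s × 31.56 = 1.253 t/yr.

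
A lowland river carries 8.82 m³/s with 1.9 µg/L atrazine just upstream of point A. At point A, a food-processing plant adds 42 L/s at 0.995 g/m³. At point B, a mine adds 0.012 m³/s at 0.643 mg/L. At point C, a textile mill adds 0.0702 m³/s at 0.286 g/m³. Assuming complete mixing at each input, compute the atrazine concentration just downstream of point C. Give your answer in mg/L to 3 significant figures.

1.9 µg/L = 0.0019 mg/L.
42 L/s = 0.042 m³/s.
After input A: C = (8.82·0.0019 + 0.042·0.995) / 8.862 = 0.006607 mg/L.
After input B: C = (8.862·0.006607 + 0.012·0.643) / 8.874 = 0.007467 mg/L.
After input C: C = (8.874·0.007467 + 0.0702·0.286) / 8.944 = 0.009653 mg/L.

0.00965 mg/L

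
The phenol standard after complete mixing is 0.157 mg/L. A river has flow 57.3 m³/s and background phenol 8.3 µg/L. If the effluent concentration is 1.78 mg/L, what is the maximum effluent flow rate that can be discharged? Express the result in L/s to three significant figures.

8.3 µg/L = 0.0083 mg/L.
Mass balance at complete mixing: C_std·(Q_w + Q_r) = Q_w·C_e + Q_r·C_b.
Rearranging, Q_w = Q_r·(C_std − C_b)/(C_e − C_std) = 57.3·(0.157 − 0.0083) / (1.78 − 0.157) = 5.25 m³/s.
= 5250 L/s.

5250 L/s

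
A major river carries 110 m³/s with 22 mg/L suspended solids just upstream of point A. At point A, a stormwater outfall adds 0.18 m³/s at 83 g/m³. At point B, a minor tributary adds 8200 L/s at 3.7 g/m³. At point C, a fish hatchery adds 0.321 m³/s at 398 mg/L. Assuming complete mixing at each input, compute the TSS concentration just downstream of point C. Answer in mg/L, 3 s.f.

After input A: C = (110·22 + 0.18·83) / 110.2 = 22.1 mg/L.
8200 L/s = 8.2 m³/s.
After input B: C = (110.2·22.1 + 8.2·3.7) / 118.4 = 20.83 mg/L.
After input C: C = (118.4·20.83 + 0.321·398) / 118.7 = 21.85 mg/L.

21.8 mg/L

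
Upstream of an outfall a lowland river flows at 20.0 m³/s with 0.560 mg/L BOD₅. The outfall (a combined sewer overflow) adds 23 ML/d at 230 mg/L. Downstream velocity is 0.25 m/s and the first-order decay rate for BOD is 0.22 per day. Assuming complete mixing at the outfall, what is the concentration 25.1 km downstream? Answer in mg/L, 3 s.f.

2.77 mg/L

23 ML/d = 0.2662 m³/s.
After complete mixing, C₀ = (0.2662·230 + 20·0.56) / 20.27 = 3.574 mg/L.
Travel time t = 2.51e+04 m / 0.25 m/s = 1.004e+05 s = 1.162 d.
C = 3.574·exp(−0.22·1.162) = 3.574·0.7744 = 2.768 mg/L.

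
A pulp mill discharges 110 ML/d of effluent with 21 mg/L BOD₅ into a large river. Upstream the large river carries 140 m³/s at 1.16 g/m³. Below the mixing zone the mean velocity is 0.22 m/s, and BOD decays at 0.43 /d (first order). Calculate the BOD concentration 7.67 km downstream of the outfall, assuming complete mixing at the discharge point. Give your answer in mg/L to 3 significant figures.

1.13 mg/L

110 ML/d = 1.273 m³/s.
After complete mixing, C₀ = (1.273·21 + 140·1.16) / 141.3 = 1.339 mg/L.
Travel time t = 7670 m / 0.22 m/s = 3.486e+04 s = 0.4035 d.
C = 1.339·exp(−0.43·0.4035) = 1.339·0.8407 = 1.126 mg/L.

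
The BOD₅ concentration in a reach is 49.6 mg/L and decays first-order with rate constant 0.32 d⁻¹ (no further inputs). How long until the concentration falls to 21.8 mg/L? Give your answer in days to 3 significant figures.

t = ln(C₀/C)/k = ln(49.6/21.8)/0.32 = 0.8221/0.32 = 2.569 d.

2.57 d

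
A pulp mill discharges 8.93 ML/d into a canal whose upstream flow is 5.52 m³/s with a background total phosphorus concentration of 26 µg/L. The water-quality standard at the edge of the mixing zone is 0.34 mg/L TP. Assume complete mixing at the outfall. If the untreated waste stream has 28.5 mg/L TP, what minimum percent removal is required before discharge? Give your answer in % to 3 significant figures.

8.93 ML/d = 0.1034 m³/s.
26 µg/L = 0.026 mg/L.
Mass balance: 0.34·5.623 = 0.1034·Cₑ + 5.52·0.026.
Cₑ = (1.912 − 0.1435) / 0.1034 = 17.11 mg/L.
Required removal = 1 − 17.11/28.5 = 39.97 %.

40.0 %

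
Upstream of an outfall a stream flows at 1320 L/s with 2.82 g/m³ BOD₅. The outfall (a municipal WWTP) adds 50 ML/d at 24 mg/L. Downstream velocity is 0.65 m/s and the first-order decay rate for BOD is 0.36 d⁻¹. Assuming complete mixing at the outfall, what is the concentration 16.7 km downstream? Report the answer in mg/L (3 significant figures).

8.33 mg/L

50 ML/d = 0.5787 m³/s.
1320 L/s = 1.32 m³/s.
After complete mixing, C₀ = (0.5787·24 + 1.32·2.82) / 1.899 = 9.275 mg/L.
Travel time t = 1.67e+04 m / 0.65 m/s = 2.569e+04 s = 0.2974 d.
C = 9.275·exp(−0.36·0.2974) = 9.275·0.8985 = 8.334 mg/L.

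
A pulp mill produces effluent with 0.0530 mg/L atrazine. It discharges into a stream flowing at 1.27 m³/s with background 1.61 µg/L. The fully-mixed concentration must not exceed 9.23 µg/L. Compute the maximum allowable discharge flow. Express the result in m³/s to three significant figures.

0.221 m³/s

1.61 µg/L = 0.00161 mg/L.
9.23 µg/L = 0.00923 mg/L.
Mass balance at complete mixing: C_std·(Q_w + Q_r) = Q_w·C_e + Q_r·C_b.
Rearranging, Q_w = Q_r·(C_std − C_b)/(C_e − C_std) = 1.27·(0.00923 − 0.00161) / (0.053 − 0.00923) = 0.2211 m³/s.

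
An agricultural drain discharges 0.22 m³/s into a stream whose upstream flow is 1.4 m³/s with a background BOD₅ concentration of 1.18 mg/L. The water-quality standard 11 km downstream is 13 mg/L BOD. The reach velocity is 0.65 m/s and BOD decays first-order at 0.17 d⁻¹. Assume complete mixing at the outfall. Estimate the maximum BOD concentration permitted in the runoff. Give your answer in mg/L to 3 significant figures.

91.5 mg/L

Travel time to the compliance point: t = 1.1e+04/0.65 = 1.692e+04 s = 0.1959 d; decay factor exp(−0.17·0.1959) = 0.9673.
So the concentration just after mixing may be at most 13/0.9673 = 13.44 mg/L.
Mass balance: 13.44·1.62 = 0.22·Cₑ + 1.4·1.18.
Cₑ = (21.77 − 1.652) / 0.22 = 91.46 mg/L.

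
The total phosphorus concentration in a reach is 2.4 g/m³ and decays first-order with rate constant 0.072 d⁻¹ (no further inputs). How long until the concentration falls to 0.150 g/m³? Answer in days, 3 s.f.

38.5 d

t = ln(C₀/C)/k = ln(2.4/0.150)/0.072 = 2.773/0.072 = 38.51 d.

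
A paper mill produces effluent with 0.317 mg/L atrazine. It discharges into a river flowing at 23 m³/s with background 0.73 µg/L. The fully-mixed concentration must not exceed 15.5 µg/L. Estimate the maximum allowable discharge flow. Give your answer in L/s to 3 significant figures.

1130 L/s

0.73 µg/L = 0.00073 mg/L.
15.5 µg/L = 0.0155 mg/L.
Mass balance at complete mixing: C_std·(Q_w + Q_r) = Q_w·C_e + Q_r·C_b.
Rearranging, Q_w = Q_r·(C_std − C_b)/(C_e − C_std) = 23·(0.0155 − 0.00073) / (0.317 − 0.0155) = 1.127 m³/s.
= 1127 L/s.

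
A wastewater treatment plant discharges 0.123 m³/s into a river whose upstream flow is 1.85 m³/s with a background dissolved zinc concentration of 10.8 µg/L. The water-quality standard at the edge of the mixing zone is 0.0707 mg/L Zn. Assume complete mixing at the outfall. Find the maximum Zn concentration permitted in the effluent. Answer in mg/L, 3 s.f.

0.972 mg/L

10.8 µg/L = 0.0108 mg/L.
Mass balance: 0.0707·1.973 = 0.123·Cₑ + 1.85·0.0108.
Cₑ = (0.1395 − 0.01998) / 0.123 = 0.9716 mg/L.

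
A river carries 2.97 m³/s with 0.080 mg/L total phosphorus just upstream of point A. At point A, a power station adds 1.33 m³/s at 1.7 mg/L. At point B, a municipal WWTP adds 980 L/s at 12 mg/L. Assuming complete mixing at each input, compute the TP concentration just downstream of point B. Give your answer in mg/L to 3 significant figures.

2.70 mg/L

After input A: C = (2.97·0.08 + 1.33·1.7) / 4.3 = 0.5811 mg/L.
980 L/s = 0.98 m³/s.
After input B: C = (4.3·0.5811 + 0.98·12) / 5.28 = 2.7 mg/L.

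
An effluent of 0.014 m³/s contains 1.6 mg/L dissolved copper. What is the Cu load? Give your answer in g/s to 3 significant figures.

Mass flux = Q·C = 0.014 m³/s × 1.6 g/m³ = 0.0224 g/s.

0.0224 g/s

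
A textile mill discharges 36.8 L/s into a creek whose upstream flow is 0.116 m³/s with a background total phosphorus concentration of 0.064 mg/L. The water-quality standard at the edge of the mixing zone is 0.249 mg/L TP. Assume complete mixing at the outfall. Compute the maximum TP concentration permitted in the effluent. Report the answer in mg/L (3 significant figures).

36.8 L/s = 0.0368 m³/s.
Mass balance: 0.249·0.1528 = 0.0368·Cₑ + 0.116·0.064.
Cₑ = (0.03805 − 0.007424) / 0.0368 = 0.8322 mg/L.

0.832 mg/L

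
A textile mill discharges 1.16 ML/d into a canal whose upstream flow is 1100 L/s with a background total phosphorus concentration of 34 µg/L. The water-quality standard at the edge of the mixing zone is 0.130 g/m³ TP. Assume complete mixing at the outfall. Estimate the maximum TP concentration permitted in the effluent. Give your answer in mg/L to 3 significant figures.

1.16 ML/d = 0.01343 m³/s.
1100 L/s = 1.1 m³/s.
34 µg/L = 0.034 mg/L.
Mass balance: 0.13·1.113 = 0.01343·Cₑ + 1.1·0.034.
Cₑ = (0.1447 − 0.0374) / 0.01343 = 7.995 mg/L.

8.00 mg/L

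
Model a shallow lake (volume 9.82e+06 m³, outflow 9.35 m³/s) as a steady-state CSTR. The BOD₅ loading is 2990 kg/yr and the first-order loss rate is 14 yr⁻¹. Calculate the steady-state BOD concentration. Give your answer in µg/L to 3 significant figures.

Outflow Q = 9.35 m³/s × 3.156e+07 s/yr = 2.951e+08 m³/yr.
Steady-state CSTR mass balance: W = Q·C + k·V·C, so C = W/(Q + kV).
Q + kV = 2.951e+08 + 14·9.82e+06 = 4.325e+08 m³/yr.
C = 2990/4.325e+08 = 6.913e-06 kg/m³ = 0.006913 mg/L = 6.913 µg/L.

6.91 µg/L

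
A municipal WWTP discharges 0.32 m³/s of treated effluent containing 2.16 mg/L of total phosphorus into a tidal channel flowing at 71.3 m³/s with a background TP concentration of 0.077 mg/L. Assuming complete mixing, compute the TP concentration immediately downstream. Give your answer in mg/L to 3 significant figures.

0.0863 mg/L

Conservation of mass across the mixing zone: C = (0.32·2.16 + 71.3·0.077) / (0.32 + 71.3) = 6.181/71.62 = 0.08631 mg/L.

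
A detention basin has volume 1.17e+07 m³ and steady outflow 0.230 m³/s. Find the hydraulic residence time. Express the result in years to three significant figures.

1.61 yr

Q = 0.230 m³/s × 3.156e+07 s/yr = 7.258e+06 m³/yr.
Hydraulic residence time τ = V/Q = 1.17e+07/7.258e+06 = 1.612 yr.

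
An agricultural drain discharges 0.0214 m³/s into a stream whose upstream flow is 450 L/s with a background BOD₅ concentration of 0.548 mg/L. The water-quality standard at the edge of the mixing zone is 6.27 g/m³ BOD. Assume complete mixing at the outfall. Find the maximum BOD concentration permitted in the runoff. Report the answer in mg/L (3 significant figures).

450 L/s = 0.45 m³/s.
Mass balance: 6.27·0.4714 = 0.0214·Cₑ + 0.45·0.548.
Cₑ = (2.956 − 0.2466) / 0.0214 = 126.6 mg/L.

127 mg/L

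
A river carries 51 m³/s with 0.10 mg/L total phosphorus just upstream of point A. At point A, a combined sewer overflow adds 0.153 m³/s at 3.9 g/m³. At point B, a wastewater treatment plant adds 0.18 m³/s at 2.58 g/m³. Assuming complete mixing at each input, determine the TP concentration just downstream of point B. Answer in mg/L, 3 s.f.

0.120 mg/L

After input A: C = (51·0.1 + 0.153·3.9) / 51.15 = 0.1114 mg/L.
After input B: C = (51.15·0.1114 + 0.18·2.58) / 51.33 = 0.12 mg/L.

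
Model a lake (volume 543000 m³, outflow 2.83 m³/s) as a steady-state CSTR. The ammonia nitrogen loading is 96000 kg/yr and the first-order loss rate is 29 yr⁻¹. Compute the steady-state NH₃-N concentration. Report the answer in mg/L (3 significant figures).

0.914 mg/L

Outflow Q = 2.83 m³/s × 3.156e+07 s/yr = 8.931e+07 m³/yr.
Steady-state CSTR mass balance: W = Q·C + k·V·C, so C = W/(Q + kV).
Q + kV = 8.931e+07 + 29·543000 = 1.051e+08 m³/yr.
C = 96000/1.051e+08 = 0.0009138 kg/m³ = 0.9138 mg/L.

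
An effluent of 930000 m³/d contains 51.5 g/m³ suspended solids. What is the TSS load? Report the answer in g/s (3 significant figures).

554 g/s

930000 m³/d = 10.76 m³/s.
Mass flux = Q·C = 10.76 m³/s × 51.5 g/m³ = 554.3 g/s.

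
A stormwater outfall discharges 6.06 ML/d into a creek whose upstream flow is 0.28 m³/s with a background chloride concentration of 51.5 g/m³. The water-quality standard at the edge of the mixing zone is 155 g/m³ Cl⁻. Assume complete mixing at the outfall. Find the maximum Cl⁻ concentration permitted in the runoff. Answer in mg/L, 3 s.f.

568 mg/L

6.06 ML/d = 0.07014 m³/s.
Mass balance: 155·0.3501 = 0.07014·Cₑ + 0.28·51.5.
Cₑ = (54.27 − 14.42) / 0.07014 = 568.2 mg/L.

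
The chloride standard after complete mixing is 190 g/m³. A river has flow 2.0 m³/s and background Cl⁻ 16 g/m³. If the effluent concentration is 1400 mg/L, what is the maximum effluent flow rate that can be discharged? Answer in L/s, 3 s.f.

288 L/s

Mass balance at complete mixing: C_std·(Q_w + Q_r) = Q_w·C_e + Q_r·C_b.
Rearranging, Q_w = Q_r·(C_std − C_b)/(C_e − C_std) = 2.0·(190 − 16) / (1400 − 190) = 0.2876 m³/s.
= 287.6 L/s.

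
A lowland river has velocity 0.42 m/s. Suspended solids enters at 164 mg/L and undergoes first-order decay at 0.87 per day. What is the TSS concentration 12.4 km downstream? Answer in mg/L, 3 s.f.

Travel time t = 12.4 km / 0.42 m/s = 1.24e+04/0.42 = 2.952e+04 s = 0.3417 d.
First-order decay: C = 164·exp(−0.87·0.3417) = 164·0.7428 = 121.8 mg/L.

122 mg/L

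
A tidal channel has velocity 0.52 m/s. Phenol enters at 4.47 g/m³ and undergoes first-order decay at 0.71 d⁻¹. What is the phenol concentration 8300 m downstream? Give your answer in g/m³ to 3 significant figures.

3.92 g/m³

Travel time t = 8300 m / 0.52 m/s = 8300/0.52 = 1.596e+04 s = 0.1847 d.
First-order decay: C = 4.47·exp(−0.71·0.1847) = 4.47·0.8771 = 3.921 g/m³.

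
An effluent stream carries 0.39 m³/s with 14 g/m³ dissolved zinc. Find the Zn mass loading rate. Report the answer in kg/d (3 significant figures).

Mass flux = Q·C = 0.39 m³/s × 14 g/m³ = 5.46 g/s.
= 5.46 g/s × 86.4 = 471.7 kg/d.

472 kg/d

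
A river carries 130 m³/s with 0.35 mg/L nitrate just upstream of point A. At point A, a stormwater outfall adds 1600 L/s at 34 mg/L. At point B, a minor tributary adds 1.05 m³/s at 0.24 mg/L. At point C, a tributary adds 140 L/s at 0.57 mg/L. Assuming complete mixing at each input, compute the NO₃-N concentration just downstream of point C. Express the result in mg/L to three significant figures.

1600 L/s = 1.6 m³/s.
After input A: C = (130·0.35 + 1.6·34) / 131.6 = 0.7591 mg/L.
After input B: C = (131.6·0.7591 + 1.05·0.24) / 132.7 = 0.755 mg/L.
140 L/s = 0.14 m³/s.
After input C: C = (132.7·0.755 + 0.14·0.57) / 132.8 = 0.7548 mg/L.

0.755 mg/L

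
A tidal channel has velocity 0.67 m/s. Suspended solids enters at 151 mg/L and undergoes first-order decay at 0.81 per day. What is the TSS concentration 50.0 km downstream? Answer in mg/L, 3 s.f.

75.0 mg/L

Travel time t = 50.0 km / 0.67 m/s = 5e+04/0.67 = 7.463e+04 s = 0.8637 d.
First-order decay: C = 151·exp(−0.81·0.8637) = 151·0.4968 = 75.01 mg/L.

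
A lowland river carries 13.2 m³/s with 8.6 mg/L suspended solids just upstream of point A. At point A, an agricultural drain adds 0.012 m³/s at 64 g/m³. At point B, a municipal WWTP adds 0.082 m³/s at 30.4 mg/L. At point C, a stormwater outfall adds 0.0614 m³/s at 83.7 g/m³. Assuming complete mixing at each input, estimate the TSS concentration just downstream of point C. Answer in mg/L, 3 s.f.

9.13 mg/L

After input A: C = (13.2·8.6 + 0.012·64) / 13.21 = 8.65 mg/L.
After input B: C = (13.21·8.65 + 0.082·30.4) / 13.29 = 8.784 mg/L.
After input C: C = (13.29·8.784 + 0.0614·83.7) / 13.36 = 9.129 mg/L.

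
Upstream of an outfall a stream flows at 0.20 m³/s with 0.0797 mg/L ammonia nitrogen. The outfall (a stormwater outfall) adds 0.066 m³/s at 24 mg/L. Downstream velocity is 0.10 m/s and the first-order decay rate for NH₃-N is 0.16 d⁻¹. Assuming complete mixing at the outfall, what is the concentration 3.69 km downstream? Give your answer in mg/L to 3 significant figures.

After complete mixing, C₀ = (0.066·24 + 0.2·0.0797) / 0.266 = 6.015 mg/L.
Travel time t = 3690 m / 0.10 m/s = 3.69e+04 s = 0.4271 d.
C = 6.015·exp(−0.16·0.4271) = 6.015·0.9339 = 5.618 mg/L.

5.62 mg/L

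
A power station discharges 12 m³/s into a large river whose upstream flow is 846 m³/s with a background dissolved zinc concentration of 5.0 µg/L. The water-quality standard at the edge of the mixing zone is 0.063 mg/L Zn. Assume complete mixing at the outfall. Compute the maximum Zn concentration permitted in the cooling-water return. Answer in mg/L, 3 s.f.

4.15 mg/L

5.0 µg/L = 0.005 mg/L.
Mass balance: 0.063·858 = 12·Cₑ + 846·0.005.
Cₑ = (54.05 − 4.23) / 12 = 4.152 mg/L.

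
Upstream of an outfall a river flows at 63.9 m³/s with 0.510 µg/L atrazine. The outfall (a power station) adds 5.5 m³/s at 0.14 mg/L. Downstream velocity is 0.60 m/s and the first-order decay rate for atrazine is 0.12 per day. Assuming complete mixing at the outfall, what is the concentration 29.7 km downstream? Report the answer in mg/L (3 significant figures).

0.0108 mg/L

0.510 µg/L = 0.00051 mg/L.
After complete mixing, C₀ = (5.5·0.14 + 63.9·0.00051) / 69.4 = 0.01156 mg/L.
Travel time t = 2.97e+04 m / 0.60 m/s = 4.95e+04 s = 0.5729 d.
C = 0.01156·exp(−0.12·0.5729) = 0.01156·0.9336 = 0.0108 mg/L.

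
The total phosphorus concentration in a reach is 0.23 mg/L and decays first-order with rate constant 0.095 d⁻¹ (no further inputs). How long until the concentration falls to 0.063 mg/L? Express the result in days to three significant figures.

t = ln(C₀/C)/k = ln(0.23/0.063)/0.095 = 1.295/0.095 = 13.63 d.

13.6 d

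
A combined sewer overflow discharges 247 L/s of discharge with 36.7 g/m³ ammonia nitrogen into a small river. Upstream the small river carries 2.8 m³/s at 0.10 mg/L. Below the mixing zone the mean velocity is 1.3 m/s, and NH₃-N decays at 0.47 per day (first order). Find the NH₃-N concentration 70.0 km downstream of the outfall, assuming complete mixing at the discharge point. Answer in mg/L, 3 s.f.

247 L/s = 0.247 m³/s.
After complete mixing, C₀ = (0.247·36.7 + 2.8·0.1) / 3.047 = 3.067 mg/L.
Travel time t = 7e+04 m / 1.3 m/s = 5.385e+04 s = 0.6232 d.
C = 3.067·exp(−0.47·0.6232) = 3.067·0.7461 = 2.288 mg/L.

2.29 mg/L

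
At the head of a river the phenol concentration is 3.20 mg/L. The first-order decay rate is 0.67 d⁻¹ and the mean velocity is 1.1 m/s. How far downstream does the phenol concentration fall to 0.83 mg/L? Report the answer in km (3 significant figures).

191 km

From C = C₀·e^(−kt), t = ln(C₀/C)/k = ln(3.20/0.83)/0.67 = 1.349/0.67 = 2.014 d.
Distance = v·t = 1.1 m/s × 1.74e+05 s = 1.914e+05 m = 191.4 km.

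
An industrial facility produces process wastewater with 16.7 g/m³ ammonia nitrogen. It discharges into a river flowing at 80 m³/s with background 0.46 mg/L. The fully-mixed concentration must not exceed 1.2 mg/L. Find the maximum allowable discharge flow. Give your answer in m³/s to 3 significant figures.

3.82 m³/s

Mass balance at complete mixing: C_std·(Q_w + Q_r) = Q_w·C_e + Q_r·C_b.
Rearranging, Q_w = Q_r·(C_std − C_b)/(C_e − C_std) = 80·(1.2 − 0.46) / (16.7 − 1.2) = 3.819 m³/s.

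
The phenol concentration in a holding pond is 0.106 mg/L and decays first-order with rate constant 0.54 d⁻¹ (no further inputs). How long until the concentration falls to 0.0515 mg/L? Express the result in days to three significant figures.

1.34 d

t = ln(C₀/C)/k = ln(0.106/0.0515)/0.54 = 0.7219/0.54 = 1.337 d.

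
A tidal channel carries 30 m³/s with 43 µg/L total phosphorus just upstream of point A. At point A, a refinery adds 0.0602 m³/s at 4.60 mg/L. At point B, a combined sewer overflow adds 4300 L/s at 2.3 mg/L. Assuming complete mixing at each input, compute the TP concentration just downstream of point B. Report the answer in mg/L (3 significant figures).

0.333 mg/L

43 µg/L = 0.043 mg/L.
After input A: C = (30·0.043 + 0.0602·4.6) / 30.06 = 0.05213 mg/L.
4300 L/s = 4.3 m³/s.
After input B: C = (30.06·0.05213 + 4.3·2.3) / 34.36 = 0.3334 mg/L.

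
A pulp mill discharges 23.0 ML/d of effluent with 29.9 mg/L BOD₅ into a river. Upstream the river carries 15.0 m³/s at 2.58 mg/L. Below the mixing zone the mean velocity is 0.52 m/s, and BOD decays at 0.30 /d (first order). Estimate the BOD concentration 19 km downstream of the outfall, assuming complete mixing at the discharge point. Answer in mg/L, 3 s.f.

2.69 mg/L

23.0 ML/d = 0.2662 m³/s.
After complete mixing, C₀ = (0.2662·29.9 + 15·2.58) / 15.27 = 3.056 mg/L.
Travel time t = 1.9e+04 m / 0.52 m/s = 3.654e+04 s = 0.4229 d.
C = 3.056·exp(−0.30·0.4229) = 3.056·0.8808 = 2.692 mg/L.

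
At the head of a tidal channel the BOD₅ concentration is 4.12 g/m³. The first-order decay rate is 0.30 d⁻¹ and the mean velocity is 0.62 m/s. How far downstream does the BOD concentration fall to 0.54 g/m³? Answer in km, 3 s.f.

363 km

From C = C₀·e^(−kt), t = ln(C₀/C)/k = ln(4.12/0.54)/0.30 = 2.032/0.30 = 6.773 d.
Distance = v·t = 0.62 m/s × 5.852e+05 s = 3.628e+05 m = 362.8 km.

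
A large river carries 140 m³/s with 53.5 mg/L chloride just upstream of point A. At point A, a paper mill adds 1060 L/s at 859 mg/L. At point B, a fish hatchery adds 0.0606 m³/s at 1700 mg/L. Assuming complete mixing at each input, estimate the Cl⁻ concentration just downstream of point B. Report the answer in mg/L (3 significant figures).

1060 L/s = 1.06 m³/s.
After input A: C = (140·53.5 + 1.06·859) / 141.1 = 59.55 mg/L.
After input B: C = (141.1·59.55 + 0.0606·1700) / 141.1 = 60.26 mg/L.

60.3 mg/L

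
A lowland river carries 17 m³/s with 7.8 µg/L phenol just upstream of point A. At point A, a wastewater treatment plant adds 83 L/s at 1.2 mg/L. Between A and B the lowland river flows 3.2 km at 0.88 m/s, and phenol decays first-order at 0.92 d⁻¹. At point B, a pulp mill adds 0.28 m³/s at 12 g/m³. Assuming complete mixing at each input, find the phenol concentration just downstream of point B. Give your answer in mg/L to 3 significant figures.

7.8 µg/L = 0.0078 mg/L.
83 L/s = 0.083 m³/s.
After input A: C = (17·0.0078 + 0.083·1.2) / 17.08 = 0.01359 mg/L.
Over the 3.2 km reach to input B (t = 3636 s = 0.04209 d), decay gives C = 0.01359·exp(−0.92·0.04209) = 0.01308 mg/L.
After input B: C = (17.08·0.01308 + 0.28·12) / 17.36 = 0.2064 mg/L.

0.206 mg/L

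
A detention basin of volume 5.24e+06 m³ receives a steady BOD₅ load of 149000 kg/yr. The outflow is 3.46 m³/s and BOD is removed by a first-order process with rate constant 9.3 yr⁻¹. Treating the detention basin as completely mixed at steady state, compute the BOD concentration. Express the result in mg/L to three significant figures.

0.944 mg/L

Outflow Q = 3.46 m³/s × 3.156e+07 s/yr = 1.092e+08 m³/yr.
Steady-state CSTR mass balance: W = Q·C + k·V·C, so C = W/(Q + kV).
Q + kV = 1.092e+08 + 9.3·5.24e+06 = 1.579e+08 m³/yr.
C = 149000/1.579e+08 = 0.0009435 kg/m³ = 0.9435 mg/L.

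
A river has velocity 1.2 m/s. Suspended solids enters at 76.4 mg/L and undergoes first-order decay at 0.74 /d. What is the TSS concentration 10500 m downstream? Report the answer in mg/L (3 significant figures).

70.9 mg/L

Travel time t = 10500 m / 1.2 m/s = 1.05e+04/1.2 = 8750 s = 0.1013 d.
First-order decay: C = 76.4·exp(−0.74·0.1013) = 76.4·0.9278 = 70.88 mg/L.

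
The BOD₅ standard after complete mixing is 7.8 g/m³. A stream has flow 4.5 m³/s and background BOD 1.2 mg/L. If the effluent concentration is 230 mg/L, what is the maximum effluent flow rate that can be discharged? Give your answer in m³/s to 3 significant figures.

0.134 m³/s

Mass balance at complete mixing: C_std·(Q_w + Q_r) = Q_w·C_e + Q_r·C_b.
Rearranging, Q_w = Q_r·(C_std − C_b)/(C_e − C_std) = 4.5·(7.8 − 1.2) / (230 − 7.8) = 0.1337 m³/s.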